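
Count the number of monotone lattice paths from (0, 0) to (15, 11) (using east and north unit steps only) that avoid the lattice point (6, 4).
Number of paths = 5323760

Total paths from (0, 0) to (15, 11): C(26, 15) = 7726160. Paths through (6, 4): (paths (0, 0) → (6, 4)) × (paths (6, 4) → (15, 11)) = C(10, 6) · C(16, 9) = 210 · 11440 = 2402400. Avoidance count = 7726160 − 2402400 = 5323760.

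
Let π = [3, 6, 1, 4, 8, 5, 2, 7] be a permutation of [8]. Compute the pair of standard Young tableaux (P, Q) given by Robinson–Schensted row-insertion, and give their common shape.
P = [1, 2, 5, 7] / [3, 4, 8] / [6];  Q = [1, 2, 5, 8] / [3, 4, 6] / [7];  common shape = (4, 3, 1)

Row-insert the values π_1, π_2, … into P one at a time, bumping the leftmost entry strictly greater than the inserted value down to the next row. The recording tableau Q records, in position (i, j), the step at which that cell was added to P.
  Insert 3 (step 1): P = [3];  Q = [1]
  Insert 6 (step 2): P = [3, 6];  Q = [1, 2]
  Insert 1 (step 3): P = [1, 6] / [3];  Q = [1, 2] / [3]
  Insert 4 (step 4): P = [1, 4] / [3, 6];  Q = [1, 2] / [3, 4]
  Insert 8 (step 5): P = [1, 4, 8] / [3, 6];  Q = [1, 2, 5] / [3, 4]
  Insert 5 (step 6): P = [1, 4, 5] / [3, 6, 8];  Q = [1, 2, 5] / [3, 4, 6]
  Insert 2 (step 7): P = [1, 2, 5] / [3, 4, 8] / [6];  Q = [1, 2, 5] / [3, 4, 6] / [7]
  Insert 7 (step 8): P = [1, 2, 5, 7] / [3, 4, 8] / [6];  Q = [1, 2, 5, 8] / [3, 4, 6] / [7]
Final shape: (4, 3, 1).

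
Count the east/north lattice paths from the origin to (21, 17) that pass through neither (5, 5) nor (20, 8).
Number of paths = 21085836390

Inclusion–exclusion. Total paths: C(38, 21) = 28781143380. Through P₁: C(10, 5)·C(28, 16) = 7666282260. Through P₂: C(28, 20)·C(10, 1) = 31081050. Since P₁ is strictly southwest of P₂, a monotone path through both must visit P₁ then P₂; paths through both = C(10, 5)·C(18, 15)·C(10, 1) = 2056320. Avoid both = 28781143380 − 7666282260 − 31081050 + 2056320 = 21085836390.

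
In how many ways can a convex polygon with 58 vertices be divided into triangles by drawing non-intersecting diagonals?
C_56 = 6852456927844873497549658464312

These polygon triangulations are counted by the Catalan number C_n = (1/(n + 1)) · C(2n, n). For n = 56: C_56 = (1/57) · C(112, 56) = 390590044887157789360330532465784/57 = 6852456927844873497549658464312.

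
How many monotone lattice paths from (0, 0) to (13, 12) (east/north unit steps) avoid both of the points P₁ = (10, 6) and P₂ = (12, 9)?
Number of paths = 3672228

Inclusion–exclusion. Total paths: C(25, 13) = 5200300. Through P₁: C(16, 10)·C(9, 3) = 672672. Through P₂: C(21, 12)·C(4, 1) = 1175720. Since P₁ is strictly southwest of P₂, a monotone path through both must visit P₁ then P₂; paths through both = C(16, 10)·C(5, 2)·C(4, 1) = 320320. Avoid both = 5200300 − 672672 − 1175720 + 320320 = 3672228.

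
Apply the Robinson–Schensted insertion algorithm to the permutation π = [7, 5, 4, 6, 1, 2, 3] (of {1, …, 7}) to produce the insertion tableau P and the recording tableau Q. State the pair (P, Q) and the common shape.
P = [1, 2, 3] / [4, 6] / [5] / [7];  Q = [1, 4, 7] / [2, 6] / [3] / [5];  common shape = (3, 2, 1, 1)

Row-insert the values π_1, π_2, … into P one at a time, bumping the leftmost entry strictly greater than the inserted value down to the next row. The recording tableau Q records, in position (i, j), the step at which that cell was added to P.
  Insert 7 (step 1): P = [7];  Q = [1]
  Insert 5 (step 2): P = [5] / [7];  Q = [1] / [2]
  Insert 4 (step 3): P = [4] / [5] / [7];  Q = [1] / [2] / [3]
  Insert 6 (step 4): P = [4, 6] / [5] / [7];  Q = [1, 4] / [2] / [3]
  Insert 1 (step 5): P = [1, 6] / [4] / [5] / [7];  Q = [1, 4] / [2] / [3] / [5]
  Insert 2 (step 6): P = [1, 2] / [4, 6] / [5] / [7];  Q = [1, 4] / [2, 6] / [3] / [5]
  Insert 3 (step 7): P = [1, 2, 3] / [4, 6] / [5] / [7];  Q = [1, 4, 7] / [2, 6] / [3] / [5]
Final shape: (3, 2, 1, 1).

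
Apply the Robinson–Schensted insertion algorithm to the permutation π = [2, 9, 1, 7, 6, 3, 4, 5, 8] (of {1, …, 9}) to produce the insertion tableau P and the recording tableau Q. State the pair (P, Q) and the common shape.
P = [1, 3, 4, 5, 8] / [2, 6] / [7] / [9];  Q = [1, 2, 7, 8, 9] / [3, 4] / [5] / [6];  common shape = (5, 2, 1, 1)

Row-insert the values π_1, π_2, … into P one at a time, bumping the leftmost entry strictly greater than the inserted value down to the next row. The recording tableau Q records, in position (i, j), the step at which that cell was added to P.
  Insert 2 (step 1): P = [2];  Q = [1]
  Insert 9 (step 2): P = [2, 9];  Q = [1, 2]
  Insert 1 (step 3): P = [1, 9] / [2];  Q = [1, 2] / [3]
  Insert 7 (step 4): P = [1, 7] / [2, 9];  Q = [1, 2] / [3, 4]
  Insert 6 (step 5): P = [1, 6] / [2, 7] / [9];  Q = [1, 2] / [3, 4] / [5]
  Insert 3 (step 6): P = [1, 3] / [2, 6] / [7] / [9];  Q = [1, 2] / [3, 4] / [5] / [6]
  Insert 4 (step 7): P = [1, 3, 4] / [2, 6] / [7] / [9];  Q = [1, 2, 7] / [3, 4] / [5] / [6]
  Insert 5 (step 8): P = [1, 3, 4, 5] / [2, 6] / [7] / [9];  Q = [1, 2, 7, 8] / [3, 4] / [5] / [6]
  Insert 8 (step 9): P = [1, 3, 4, 5, 8] / [2, 6] / [7] / [9];  Q = [1, 2, 7, 8, 9] / [3, 4] / [5] / [6]
Final shape: (5, 2, 1, 1).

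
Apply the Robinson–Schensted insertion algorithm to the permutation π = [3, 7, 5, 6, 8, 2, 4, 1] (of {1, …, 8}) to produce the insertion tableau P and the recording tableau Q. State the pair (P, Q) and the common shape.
P = [1, 4, 6, 8] / [2, 5] / [3] / [7];  Q = [1, 2, 4, 5] / [3, 7] / [6] / [8];  common shape = (4, 2, 1, 1)

Row-insert the values π_1, π_2, … into P one at a time, bumping the leftmost entry strictly greater than the inserted value down to the next row. The recording tableau Q records, in position (i, j), the step at which that cell was added to P.
  Insert 3 (step 1): P = [3];  Q = [1]
  Insert 7 (step 2): P = [3, 7];  Q = [1, 2]
  Insert 5 (step 3): P = [3, 5] / [7];  Q = [1, 2] / [3]
  Insert 6 (step 4): P = [3, 5, 6] / [7];  Q = [1, 2, 4] / [3]
  Insert 8 (step 5): P = [3, 5, 6, 8] / [7];  Q = [1, 2, 4, 5] / [3]
  Insert 2 (step 6): P = [2, 5, 6, 8] / [3] / [7];  Q = [1, 2, 4, 5] / [3] / [6]
  Insert 4 (step 7): P = [2, 4, 6, 8] / [3, 5] / [7];  Q = [1, 2, 4, 5] / [3, 7] / [6]
  Insert 1 (step 8): P = [1, 4, 6, 8] / [2, 5] / [3] / [7];  Q = [1, 2, 4, 5] / [3, 7] / [6] / [8]
Final shape: (4, 2, 1, 1).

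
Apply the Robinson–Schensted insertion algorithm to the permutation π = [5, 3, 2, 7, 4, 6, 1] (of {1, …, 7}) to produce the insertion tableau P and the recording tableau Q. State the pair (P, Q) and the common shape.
P = [1, 4, 6] / [2, 7] / [3] / [5];  Q = [1, 4, 6] / [2, 5] / [3] / [7];  common shape = (3, 2, 1, 1)

Row-insert the values π_1, π_2, … into P one at a time, bumping the leftmost entry strictly greater than the inserted value down to the next row. The recording tableau Q records, in position (i, j), the step at which that cell was added to P.
  Insert 5 (step 1): P = [5];  Q = [1]
  Insert 3 (step 2): P = [3] / [5];  Q = [1] / [2]
  Insert 2 (step 3): P = [2] / [3] / [5];  Q = [1] / [2] / [3]
  Insert 7 (step 4): P = [2, 7] / [3] / [5];  Q = [1, 4] / [2] / [3]
  Insert 4 (step 5): P = [2, 4] / [3, 7] / [5];  Q = [1, 4] / [2, 5] / [3]
  Insert 6 (step 6): P = [2, 4, 6] / [3, 7] / [5];  Q = [1, 4, 6] / [2, 5] / [3]
  Insert 1 (step 7): P = [1, 4, 6] / [2, 7] / [3] / [5];  Q = [1, 4, 6] / [2, 5] / [3] / [7]
Final shape: (3, 2, 1, 1).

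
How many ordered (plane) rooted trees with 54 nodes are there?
C_53 = 116157871455782434250553845880

These ordered rooted trees are counted by the Catalan number C_n = (1/(n + 1)) · C(2n, n). For n = 53: C_53 = (1/54) · C(106, 53) = 6272525058612251449529907677520/54 = 116157871455782434250553845880.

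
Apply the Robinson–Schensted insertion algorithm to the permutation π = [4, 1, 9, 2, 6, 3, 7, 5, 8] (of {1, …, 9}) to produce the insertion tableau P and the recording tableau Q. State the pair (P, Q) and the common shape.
P = [1, 2, 3, 5, 8] / [4, 6, 7] / [9];  Q = [1, 3, 5, 7, 9] / [2, 4, 8] / [6];  common shape = (5, 3, 1)

Row-insert the values π_1, π_2, … into P one at a time, bumping the leftmost entry strictly greater than the inserted value down to the next row. The recording tableau Q records, in position (i, j), the step at which that cell was added to P.
  Insert 4 (step 1): P = [4];  Q = [1]
  Insert 1 (step 2): P = [1] / [4];  Q = [1] / [2]
  Insert 9 (step 3): P = [1, 9] / [4];  Q = [1, 3] / [2]
  Insert 2 (step 4): P = [1, 2] / [4, 9];  Q = [1, 3] / [2, 4]
  Insert 6 (step 5): P = [1, 2, 6] / [4, 9];  Q = [1, 3, 5] / [2, 4]
  Insert 3 (step 6): P = [1, 2, 3] / [4, 6] / [9];  Q = [1, 3, 5] / [2, 4] / [6]
  Insert 7 (step 7): P = [1, 2, 3, 7] / [4, 6] / [9];  Q = [1, 3, 5, 7] / [2, 4] / [6]
  Insert 5 (step 8): P = [1, 2, 3, 5] / [4, 6, 7] / [9];  Q = [1, 3, 5, 7] / [2, 4, 8] / [6]
  Insert 8 (step 9): P = [1, 2, 3, 5, 8] / [4, 6, 7] / [9];  Q = [1, 3, 5, 7, 9] / [2, 4, 8] / [6]
Final shape: (5, 3, 1).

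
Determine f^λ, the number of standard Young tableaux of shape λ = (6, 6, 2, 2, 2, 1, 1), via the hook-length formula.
# SYT of shape (6, 6, 2, 2, 2, 1, 1) = 61725300

Hook-length formula: f^λ = n! / Π hook(c), product over all cells c of the Young diagram. For λ = (6, 6, 2, 2, 2, 1, 1), n = 20 boxes. Hook lengths by row (left-to-right, top-to-bottom): [12, 9, 5, 4, 3, 2]; [11, 8, 4, 3, 2, 1]; [6, 3]; [5, 2]; [4, 1]; [2]; [1]. Product of hooks = 39414988800. So f^λ = 20! / 39414988800 = 2432902008176640000 / 39414988800 = 61725300.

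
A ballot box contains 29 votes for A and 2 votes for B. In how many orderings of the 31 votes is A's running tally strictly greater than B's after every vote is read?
Strict-lead orderings = 405

Total orderings of the 31 votes with 29 for A: C(31, 29) = 465. By the Bertrand ballot formula (Cycle Lemma / reflection principle), the number of orderings in which A is strictly ahead of B throughout is (p − q)/(p + q) · C(p + q, p) = (29 − 2)/(29 + 2) · 465 = 405.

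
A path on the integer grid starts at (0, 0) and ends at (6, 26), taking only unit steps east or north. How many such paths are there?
Number of paths = 906192

A monotone lattice path from (0, 0) to (6, 26) consists of 6 east steps and 26 north steps in some order, so it is determined by which 6 of the 32 steps are east. The count is C(32, 6) = 906192.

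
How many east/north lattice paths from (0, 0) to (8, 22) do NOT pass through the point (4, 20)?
Number of paths = 5693535

Total paths from (0, 0) to (8, 22): C(30, 8) = 5852925. Paths through (4, 20): (paths (0, 0) → (4, 20)) × (paths (4, 20) → (8, 22)) = C(24, 4) · C(6, 4) = 10626 · 15 = 159390. Avoidance count = 5852925 − 159390 = 5693535.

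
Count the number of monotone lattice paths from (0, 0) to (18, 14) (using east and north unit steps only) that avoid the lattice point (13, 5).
Number of paths = 454282464

Total paths from (0, 0) to (18, 14): C(32, 18) = 471435600. Paths through (13, 5): (paths (0, 0) → (13, 5)) × (paths (13, 5) → (18, 14)) = C(18, 13) · C(14, 5) = 8568 · 2002 = 17153136. Avoidance count = 471435600 − 17153136 = 454282464.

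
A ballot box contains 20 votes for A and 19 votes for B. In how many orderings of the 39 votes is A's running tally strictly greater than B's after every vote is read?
Strict-lead orderings = 1767263190

Total orderings of the 39 votes with 20 for A: C(39, 20) = 68923264410. By the Bertrand ballot formula (Cycle Lemma / reflection principle), the number of orderings in which A is strictly ahead of B throughout is (p − q)/(p + q) · C(p + q, p) = (20 − 19)/(20 + 19) · 68923264410 = 1767263190.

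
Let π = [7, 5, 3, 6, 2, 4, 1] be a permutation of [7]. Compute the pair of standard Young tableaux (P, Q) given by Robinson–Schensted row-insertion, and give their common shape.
P = [1, 4] / [2, 6] / [3] / [5] / [7];  Q = [1, 4] / [2, 6] / [3] / [5] / [7];  common shape = (2, 2, 1, 1, 1)

Row-insert the values π_1, π_2, … into P one at a time, bumping the leftmost entry strictly greater than the inserted value down to the next row. The recording tableau Q records, in position (i, j), the step at which that cell was added to P.
  Insert 7 (step 1): P = [7];  Q = [1]
  Insert 5 (step 2): P = [5] / [7];  Q = [1] / [2]
  Insert 3 (step 3): P = [3] / [5] / [7];  Q = [1] / [2] / [3]
  Insert 6 (step 4): P = [3, 6] / [5] / [7];  Q = [1, 4] / [2] / [3]
  Insert 2 (step 5): P = [2, 6] / [3] / [5] / [7];  Q = [1, 4] / [2] / [3] / [5]
  Insert 4 (step 6): P = [2, 4] / [3, 6] / [5] / [7];  Q = [1, 4] / [2, 6] / [3] / [5]
  Insert 1 (step 7): P = [1, 4] / [2, 6] / [3] / [5] / [7];  Q = [1, 4] / [2, 6] / [3] / [5] / [7]
Final shape: (2, 2, 1, 1, 1).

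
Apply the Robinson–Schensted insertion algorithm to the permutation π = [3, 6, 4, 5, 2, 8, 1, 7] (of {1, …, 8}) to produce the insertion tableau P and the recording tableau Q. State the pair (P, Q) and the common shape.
P = [1, 4, 5, 7] / [2, 8] / [3] / [6];  Q = [1, 2, 4, 6] / [3, 8] / [5] / [7];  common shape = (4, 2, 1, 1)

Row-insert the values π_1, π_2, … into P one at a time, bumping the leftmost entry strictly greater than the inserted value down to the next row. The recording tableau Q records, in position (i, j), the step at which that cell was added to P.
  Insert 3 (step 1): P = [3];  Q = [1]
  Insert 6 (step 2): P = [3, 6];  Q = [1, 2]
  Insert 4 (step 3): P = [3, 4] / [6];  Q = [1, 2] / [3]
  Insert 5 (step 4): P = [3, 4, 5] / [6];  Q = [1, 2, 4] / [3]
  Insert 2 (step 5): P = [2, 4, 5] / [3] / [6];  Q = [1, 2, 4] / [3] / [5]
  Insert 8 (step 6): P = [2, 4, 5, 8] / [3] / [6];  Q = [1, 2, 4, 6] / [3] / [5]
  Insert 1 (step 7): P = [1, 4, 5, 8] / [2] / [3] / [6];  Q = [1, 2, 4, 6] / [3] / [5] / [7]
  Insert 7 (step 8): P = [1, 4, 5, 7] / [2, 8] / [3] / [6];  Q = [1, 2, 4, 6] / [3, 8] / [5] / [7]
Final shape: (4, 2, 1, 1).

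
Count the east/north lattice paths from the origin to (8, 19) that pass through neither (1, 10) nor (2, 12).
Number of paths = 1994707

Inclusion–exclusion. Total paths: C(27, 8) = 2220075. Through P₁: C(11, 1)·C(16, 7) = 125840. Through P₂: C(14, 2)·C(13, 6) = 156156. Since P₁ is strictly southwest of P₂, a monotone path through both must visit P₁ then P₂; paths through both = C(11, 1)·C(3, 1)·C(13, 6) = 56628. Avoid both = 2220075 − 125840 − 156156 + 56628 = 1994707.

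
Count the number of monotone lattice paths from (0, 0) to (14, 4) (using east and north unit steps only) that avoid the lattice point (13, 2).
Number of paths = 2745

Total paths from (0, 0) to (14, 4): C(18, 14) = 3060. Paths through (13, 2): (paths (0, 0) → (13, 2)) × (paths (13, 2) → (14, 4)) = C(15, 13) · C(3, 1) = 105 · 3 = 315. Avoidance count = 3060 − 315 = 2745.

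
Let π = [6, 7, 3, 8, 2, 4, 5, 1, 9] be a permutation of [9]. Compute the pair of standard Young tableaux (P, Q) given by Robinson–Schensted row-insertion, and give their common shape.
P = [1, 4, 5, 9] / [2, 7, 8] / [3] / [6];  Q = [1, 2, 4, 9] / [3, 6, 7] / [5] / [8];  common shape = (4, 3, 1, 1)

Row-insert the values π_1, π_2, … into P one at a time, bumping the leftmost entry strictly greater than the inserted value down to the next row. The recording tableau Q records, in position (i, j), the step at which that cell was added to P.
  Insert 6 (step 1): P = [6];  Q = [1]
  Insert 7 (step 2): P = [6, 7];  Q = [1, 2]
  Insert 3 (step 3): P = [3, 7] / [6];  Q = [1, 2] / [3]
  Insert 8 (step 4): P = [3, 7, 8] / [6];  Q = [1, 2, 4] / [3]
  Insert 2 (step 5): P = [2, 7, 8] / [3] / [6];  Q = [1, 2, 4] / [3] / [5]
  Insert 4 (step 6): P = [2, 4, 8] / [3, 7] / [6];  Q = [1, 2, 4] / [3, 6] / [5]
  Insert 5 (step 7): P = [2, 4, 5] / [3, 7, 8] / [6];  Q = [1, 2, 4] / [3, 6, 7] / [5]
  Insert 1 (step 8): P = [1, 4, 5] / [2, 7, 8] / [3] / [6];  Q = [1, 2, 4] / [3, 6, 7] / [5] / [8]
  Insert 9 (step 9): P = [1, 4, 5, 9] / [2, 7, 8] / [3] / [6];  Q = [1, 2, 4, 9] / [3, 6, 7] / [5] / [8]
Final shape: (4, 3, 1, 1).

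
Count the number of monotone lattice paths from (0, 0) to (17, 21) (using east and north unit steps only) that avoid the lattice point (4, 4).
Number of paths = 20397953880

Total paths from (0, 0) to (17, 21): C(38, 17) = 28781143380. Paths through (4, 4): (paths (0, 0) → (4, 4)) × (paths (4, 4) → (17, 21)) = C(8, 4) · C(30, 13) = 70 · 119759850 = 8383189500. Avoidance count = 28781143380 − 8383189500 = 20397953880.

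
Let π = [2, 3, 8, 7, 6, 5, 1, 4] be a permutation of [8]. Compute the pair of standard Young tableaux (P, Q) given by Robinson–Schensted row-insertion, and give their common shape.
P = [1, 3, 4] / [2, 5] / [6] / [7] / [8];  Q = [1, 2, 3] / [4, 8] / [5] / [6] / [7];  common shape = (3, 2, 1, 1, 1)

Row-insert the values π_1, π_2, … into P one at a time, bumping the leftmost entry strictly greater than the inserted value down to the next row. The recording tableau Q records, in position (i, j), the step at which that cell was added to P.
  Insert 2 (step 1): P = [2];  Q = [1]
  Insert 3 (step 2): P = [2, 3];  Q = [1, 2]
  Insert 8 (step 3): P = [2, 3, 8];  Q = [1, 2, 3]
  Insert 7 (step 4): P = [2, 3, 7] / [8];  Q = [1, 2, 3] / [4]
  Insert 6 (step 5): P = [2, 3, 6] / [7] / [8];  Q = [1, 2, 3] / [4] / [5]
  Insert 5 (step 6): P = [2, 3, 5] / [6] / [7] / [8];  Q = [1, 2, 3] / [4] / [5] / [6]
  Insert 1 (step 7): P = [1, 3, 5] / [2] / [6] / [7] / [8];  Q = [1, 2, 3] / [4] / [5] / [6] / [7]
  Insert 4 (step 8): P = [1, 3, 4] / [2, 5] / [6] / [7] / [8];  Q = [1, 2, 3] / [4, 8] / [5] / [6] / [7]
Final shape: (3, 2, 1, 1, 1).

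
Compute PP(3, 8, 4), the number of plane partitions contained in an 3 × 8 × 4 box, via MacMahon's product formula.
PP(3, 8, 4) = 4723719

Evaluate the triple product over i = 1..3, j = 1..8, k = 1..4. The factors are (2/1) · (3/2) · (4/3) · (5/4) · (3/2) · (4/3) · (5/4) · (6/5) · … (96 factors total). The numerators and denominators telescope so the product is an integer; carrying out the multiplication exactly gives PP(3, 8, 4) = 4723719.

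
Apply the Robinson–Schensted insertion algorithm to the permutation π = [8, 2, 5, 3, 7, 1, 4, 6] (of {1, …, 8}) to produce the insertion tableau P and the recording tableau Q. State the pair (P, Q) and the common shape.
P = [1, 3, 4, 6] / [2, 7] / [5] / [8];  Q = [1, 3, 5, 8] / [2, 7] / [4] / [6];  common shape = (4, 2, 1, 1)

Row-insert the values π_1, π_2, … into P one at a time, bumping the leftmost entry strictly greater than the inserted value down to the next row. The recording tableau Q records, in position (i, j), the step at which that cell was added to P.
  Insert 8 (step 1): P = [8];  Q = [1]
  Insert 2 (step 2): P = [2] / [8];  Q = [1] / [2]
  Insert 5 (step 3): P = [2, 5] / [8];  Q = [1, 3] / [2]
  Insert 3 (step 4): P = [2, 3] / [5] / [8];  Q = [1, 3] / [2] / [4]
  Insert 7 (step 5): P = [2, 3, 7] / [5] / [8];  Q = [1, 3, 5] / [2] / [4]
  Insert 1 (step 6): P = [1, 3, 7] / [2] / [5] / [8];  Q = [1, 3, 5] / [2] / [4] / [6]
  Insert 4 (step 7): P = [1, 3, 4] / [2, 7] / [5] / [8];  Q = [1, 3, 5] / [2, 7] / [4] / [6]
  Insert 6 (step 8): P = [1, 3, 4, 6] / [2, 7] / [5] / [8];  Q = [1, 3, 5, 8] / [2, 7] / [4] / [6]
Final shape: (4, 2, 1, 1).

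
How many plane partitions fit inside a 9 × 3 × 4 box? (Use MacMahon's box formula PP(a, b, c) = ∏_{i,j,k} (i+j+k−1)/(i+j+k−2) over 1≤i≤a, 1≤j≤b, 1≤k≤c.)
PP(9, 3, 4) = 13026013

Evaluate the triple product over i = 1..9, j = 1..3, k = 1..4. The factors are (2/1) · (3/2) · (4/3) · (5/4) · (3/2) · (4/3) · (5/4) · (6/5) · … (108 factors total). The numerators and denominators telescope so the product is an integer; carrying out the multiplication exactly gives PP(9, 3, 4) = 13026013.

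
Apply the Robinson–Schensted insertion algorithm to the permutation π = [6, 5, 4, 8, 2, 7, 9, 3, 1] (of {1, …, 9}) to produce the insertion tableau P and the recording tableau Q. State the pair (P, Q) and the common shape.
P = [1, 3, 9] / [2, 7] / [4, 8] / [5] / [6];  Q = [1, 4, 7] / [2, 6] / [3, 8] / [5] / [9];  common shape = (3, 2, 2, 1, 1)

Row-insert the values π_1, π_2, … into P one at a time, bumping the leftmost entry strictly greater than the inserted value down to the next row. The recording tableau Q records, in position (i, j), the step at which that cell was added to P.
  Insert 6 (step 1): P = [6];  Q = [1]
  Insert 5 (step 2): P = [5] / [6];  Q = [1] / [2]
  Insert 4 (step 3): P = [4] / [5] / [6];  Q = [1] / [2] / [3]
  Insert 8 (step 4): P = [4, 8] / [5] / [6];  Q = [1, 4] / [2] / [3]
  Insert 2 (step 5): P = [2, 8] / [4] / [5] / [6];  Q = [1, 4] / [2] / [3] / [5]
  Insert 7 (step 6): P = [2, 7] / [4, 8] / [5] / [6];  Q = [1, 4] / [2, 6] / [3] / [5]
  Insert 9 (step 7): P = [2, 7, 9] / [4, 8] / [5] / [6];  Q = [1, 4, 7] / [2, 6] / [3] / [5]
  Insert 3 (step 8): P = [2, 3, 9] / [4, 7] / [5, 8] / [6];  Q = [1, 4, 7] / [2, 6] / [3, 8] / [5]
  Insert 1 (step 9): P = [1, 3, 9] / [2, 7] / [4, 8] / [5] / [6];  Q = [1, 4, 7] / [2, 6] / [3, 8] / [5] / [9]
Final shape: (3, 2, 2, 1, 1).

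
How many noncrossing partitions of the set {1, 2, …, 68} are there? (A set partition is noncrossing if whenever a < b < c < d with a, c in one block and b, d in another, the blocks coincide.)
C_68 = 86218923998960285726185640663701108500

These noncrossing partitions are counted by the Catalan number C_n = (1/(n + 1)) · C(2n, n). For n = 68: C_68 = (1/69) · C(136, 68) = 5949105755928259715106809205795376486500/69 = 86218923998960285726185640663701108500.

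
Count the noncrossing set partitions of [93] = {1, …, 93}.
C_93 = 60960876535340415751462563580829648891969728907438000

These noncrossing partitions are counted by the Catalan number C_n = (1/(n + 1)) · C(2n, n). For n = 93: C_93 = (1/94) · C(186, 93) = 5730322394321999080637480976597986995845154517299172000/94 = 60960876535340415751462563580829648891969728907438000.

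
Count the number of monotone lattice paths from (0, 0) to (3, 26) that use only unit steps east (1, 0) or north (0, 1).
Number of paths = 3654

A monotone lattice path from (0, 0) to (3, 26) consists of 3 east steps and 26 north steps in some order, so it is determined by which 3 of the 29 steps are east. The count is C(29, 3) = 3654.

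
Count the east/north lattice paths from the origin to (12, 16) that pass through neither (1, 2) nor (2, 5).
Number of paths = 13875111

Inclusion–exclusion. Total paths: C(28, 12) = 30421755. Through P₁: C(3, 1)·C(25, 11) = 13372200. Through P₂: C(7, 2)·C(21, 10) = 7407036. Since P₁ is strictly southwest of P₂, a monotone path through both must visit P₁ then P₂; paths through both = C(3, 1)·C(4, 1)·C(21, 10) = 4232592. Avoid both = 30421755 − 13372200 − 7407036 + 4232592 = 13875111.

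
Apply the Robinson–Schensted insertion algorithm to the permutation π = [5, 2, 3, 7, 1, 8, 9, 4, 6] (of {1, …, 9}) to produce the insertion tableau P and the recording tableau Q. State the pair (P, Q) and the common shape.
P = [1, 3, 4, 6, 9] / [2, 7, 8] / [5];  Q = [1, 3, 4, 6, 7] / [2, 8, 9] / [5];  common shape = (5, 3, 1)

Row-insert the values π_1, π_2, … into P one at a time, bumping the leftmost entry strictly greater than the inserted value down to the next row. The recording tableau Q records, in position (i, j), the step at which that cell was added to P.
  Insert 5 (step 1): P = [5];  Q = [1]
  Insert 2 (step 2): P = [2] / [5];  Q = [1] / [2]
  Insert 3 (step 3): P = [2, 3] / [5];  Q = [1, 3] / [2]
  Insert 7 (step 4): P = [2, 3, 7] / [5];  Q = [1, 3, 4] / [2]
  Insert 1 (step 5): P = [1, 3, 7] / [2] / [5];  Q = [1, 3, 4] / [2] / [5]
  Insert 8 (step 6): P = [1, 3, 7, 8] / [2] / [5];  Q = [1, 3, 4, 6] / [2] / [5]
  Insert 9 (step 7): P = [1, 3, 7, 8, 9] / [2] / [5];  Q = [1, 3, 4, 6, 7] / [2] / [5]
  Insert 4 (step 8): P = [1, 3, 4, 8, 9] / [2, 7] / [5];  Q = [1, 3, 4, 6, 7] / [2, 8] / [5]
  Insert 6 (step 9): P = [1, 3, 4, 6, 9] / [2, 7, 8] / [5];  Q = [1, 3, 4, 6, 7] / [2, 8, 9] / [5]
Final shape: (5, 3, 1).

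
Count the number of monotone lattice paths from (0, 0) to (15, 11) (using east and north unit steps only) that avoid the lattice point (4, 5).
Number of paths = 6166784

Total paths from (0, 0) to (15, 11): C(26, 15) = 7726160. Paths through (4, 5): (paths (0, 0) → (4, 5)) × (paths (4, 5) → (15, 11)) = C(9, 4) · C(17, 11) = 126 · 12376 = 1559376. Avoidance count = 7726160 − 1559376 = 6166784.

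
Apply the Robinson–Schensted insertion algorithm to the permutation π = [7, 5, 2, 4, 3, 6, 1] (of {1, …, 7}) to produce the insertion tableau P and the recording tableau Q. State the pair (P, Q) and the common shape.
P = [1, 3, 6] / [2] / [4] / [5] / [7];  Q = [1, 4, 6] / [2] / [3] / [5] / [7];  common shape = (3, 1, 1, 1, 1)

Row-insert the values π_1, π_2, … into P one at a time, bumping the leftmost entry strictly greater than the inserted value down to the next row. The recording tableau Q records, in position (i, j), the step at which that cell was added to P.
  Insert 7 (step 1): P = [7];  Q = [1]
  Insert 5 (step 2): P = [5] / [7];  Q = [1] / [2]
  Insert 2 (step 3): P = [2] / [5] / [7];  Q = [1] / [2] / [3]
  Insert 4 (step 4): P = [2, 4] / [5] / [7];  Q = [1, 4] / [2] / [3]
  Insert 3 (step 5): P = [2, 3] / [4] / [5] / [7];  Q = [1, 4] / [2] / [3] / [5]
  Insert 6 (step 6): P = [2, 3, 6] / [4] / [5] / [7];  Q = [1, 4, 6] / [2] / [3] / [5]
  Insert 1 (step 7): P = [1, 3, 6] / [2] / [4] / [5] / [7];  Q = [1, 4, 6] / [2] / [3] / [5] / [7]
Final shape: (3, 1, 1, 1, 1).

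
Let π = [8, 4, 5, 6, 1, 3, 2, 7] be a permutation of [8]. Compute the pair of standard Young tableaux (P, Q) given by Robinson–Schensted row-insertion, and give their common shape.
P = [1, 2, 6, 7] / [3, 5] / [4] / [8];  Q = [1, 3, 4, 8] / [2, 6] / [5] / [7];  common shape = (4, 2, 1, 1)

Row-insert the values π_1, π_2, … into P one at a time, bumping the leftmost entry strictly greater than the inserted value down to the next row. The recording tableau Q records, in position (i, j), the step at which that cell was added to P.
  Insert 8 (step 1): P = [8];  Q = [1]
  Insert 4 (step 2): P = [4] / [8];  Q = [1] / [2]
  Insert 5 (step 3): P = [4, 5] / [8];  Q = [1, 3] / [2]
  Insert 6 (step 4): P = [4, 5, 6] / [8];  Q = [1, 3, 4] / [2]
  Insert 1 (step 5): P = [1, 5, 6] / [4] / [8];  Q = [1, 3, 4] / [2] / [5]
  Insert 3 (step 6): P = [1, 3, 6] / [4, 5] / [8];  Q = [1, 3, 4] / [2, 6] / [5]
  Insert 2 (step 7): P = [1, 2, 6] / [3, 5] / [4] / [8];  Q = [1, 3, 4] / [2, 6] / [5] / [7]
  Insert 7 (step 8): P = [1, 2, 6, 7] / [3, 5] / [4] / [8];  Q = [1, 3, 4, 8] / [2, 6] / [5] / [7]
Final shape: (4, 2, 1, 1).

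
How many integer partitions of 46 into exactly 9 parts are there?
p(46, 9 parts) = 8824

Partitions of n into exactly k parts are in bijection with partitions of n − k into at most k parts (subtract 1 from each part). So p(46, exactly 9) = p(37, parts ≤ 9). Computing via the recurrence p(m, j) = p(m, j−1) + p(m−j, j) gives 8824.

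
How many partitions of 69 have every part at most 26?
p(69, parts ≤ 26) = 3242313

Use the recurrence p(n, m) = p(n, m−1) + p(n−m, m): either the largest part is < m (count p(n, m−1)) or the largest part is exactly m (remove one copy of m, count p(n−m, m)). With p(0, ·) = 1 this gives p(69, parts ≤ 26) = 3242313. (By conjugating Young diagrams, this also counts partitions of 69 into at most 26 parts.)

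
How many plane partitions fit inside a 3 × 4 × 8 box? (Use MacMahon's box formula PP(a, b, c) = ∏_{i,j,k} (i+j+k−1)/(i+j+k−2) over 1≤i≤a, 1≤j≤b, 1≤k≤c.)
PP(3, 4, 8) = 4723719

Evaluate the triple product over i = 1..3, j = 1..4, k = 1..8. The factors are (2/1) · (3/2) · (4/3) · (5/4) · (6/5) · (7/6) · (8/7) · (9/8) · … (96 factors total). The numerators and denominators telescope so the product is an integer; carrying out the multiplication exactly gives PP(3, 4, 8) = 4723719.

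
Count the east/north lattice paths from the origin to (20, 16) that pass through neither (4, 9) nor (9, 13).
Number of paths = 6984316735

Inclusion–exclusion. Total paths: C(36, 20) = 7307872110. Through P₁: C(13, 4)·C(23, 16) = 175287255. Through P₂: C(22, 9)·C(14, 11) = 181060880. Since P₁ is strictly southwest of P₂, a monotone path through both must visit P₁ then P₂; paths through both = C(13, 4)·C(9, 5)·C(14, 11) = 32792760. Avoid both = 7307872110 − 175287255 − 181060880 + 32792760 = 6984316735.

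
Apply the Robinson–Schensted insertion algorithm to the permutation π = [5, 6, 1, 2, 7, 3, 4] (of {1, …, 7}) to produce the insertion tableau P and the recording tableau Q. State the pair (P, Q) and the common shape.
P = [1, 2, 3, 4] / [5, 6, 7];  Q = [1, 2, 5, 7] / [3, 4, 6];  common shape = (4, 3)

Row-insert the values π_1, π_2, … into P one at a time, bumping the leftmost entry strictly greater than the inserted value down to the next row. The recording tableau Q records, in position (i, j), the step at which that cell was added to P.
  Insert 5 (step 1): P = [5];  Q = [1]
  Insert 6 (step 2): P = [5, 6];  Q = [1, 2]
  Insert 1 (step 3): P = [1, 6] / [5];  Q = [1, 2] / [3]
  Insert 2 (step 4): P = [1, 2] / [5, 6];  Q = [1, 2] / [3, 4]
  Insert 7 (step 5): P = [1, 2, 7] / [5, 6];  Q = [1, 2, 5] / [3, 4]
  Insert 3 (step 6): P = [1, 2, 3] / [5, 6, 7];  Q = [1, 2, 5] / [3, 4, 6]
  Insert 4 (step 7): P = [1, 2, 3, 4] / [5, 6, 7];  Q = [1, 2, 5, 7] / [3, 4, 6]
Final shape: (4, 3).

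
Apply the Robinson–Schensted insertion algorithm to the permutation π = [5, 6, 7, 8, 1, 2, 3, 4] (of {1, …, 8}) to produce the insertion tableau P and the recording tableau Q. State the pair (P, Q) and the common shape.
P = [1, 2, 3, 4] / [5, 6, 7, 8];  Q = [1, 2, 3, 4] / [5, 6, 7, 8];  common shape = (4, 4)

Row-insert the values π_1, π_2, … into P one at a time, bumping the leftmost entry strictly greater than the inserted value down to the next row. The recording tableau Q records, in position (i, j), the step at which that cell was added to P.
  Insert 5 (step 1): P = [5];  Q = [1]
  Insert 6 (step 2): P = [5, 6];  Q = [1, 2]
  Insert 7 (step 3): P = [5, 6, 7];  Q = [1, 2, 3]
  Insert 8 (step 4): P = [5, 6, 7, 8];  Q = [1, 2, 3, 4]
  Insert 1 (step 5): P = [1, 6, 7, 8] / [5];  Q = [1, 2, 3, 4] / [5]
  Insert 2 (step 6): P = [1, 2, 7, 8] / [5, 6];  Q = [1, 2, 3, 4] / [5, 6]
  Insert 3 (step 7): P = [1, 2, 3, 8] / [5, 6, 7];  Q = [1, 2, 3, 4] / [5, 6, 7]
  Insert 4 (step 8): P = [1, 2, 3, 4] / [5, 6, 7, 8];  Q = [1, 2, 3, 4] / [5, 6, 7, 8]
Final shape: (4, 4).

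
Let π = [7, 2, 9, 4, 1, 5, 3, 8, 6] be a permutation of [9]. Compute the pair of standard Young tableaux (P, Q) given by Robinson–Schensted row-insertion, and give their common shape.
P = [1, 3, 5, 6] / [2, 4, 8] / [7, 9];  Q = [1, 3, 6, 8] / [2, 4, 9] / [5, 7];  common shape = (4, 3, 2)

Row-insert the values π_1, π_2, … into P one at a time, bumping the leftmost entry strictly greater than the inserted value down to the next row. The recording tableau Q records, in position (i, j), the step at which that cell was added to P.
  Insert 7 (step 1): P = [7];  Q = [1]
  Insert 2 (step 2): P = [2] / [7];  Q = [1] / [2]
  Insert 9 (step 3): P = [2, 9] / [7];  Q = [1, 3] / [2]
  Insert 4 (step 4): P = [2, 4] / [7, 9];  Q = [1, 3] / [2, 4]
  Insert 1 (step 5): P = [1, 4] / [2, 9] / [7];  Q = [1, 3] / [2, 4] / [5]
  Insert 5 (step 6): P = [1, 4, 5] / [2, 9] / [7];  Q = [1, 3, 6] / [2, 4] / [5]
  Insert 3 (step 7): P = [1, 3, 5] / [2, 4] / [7, 9];  Q = [1, 3, 6] / [2, 4] / [5, 7]
  Insert 8 (step 8): P = [1, 3, 5, 8] / [2, 4] / [7, 9];  Q = [1, 3, 6, 8] / [2, 4] / [5, 7]
  Insert 6 (step 9): P = [1, 3, 5, 6] / [2, 4, 8] / [7, 9];  Q = [1, 3, 6, 8] / [2, 4, 9] / [5, 7]
Final shape: (4, 3, 2).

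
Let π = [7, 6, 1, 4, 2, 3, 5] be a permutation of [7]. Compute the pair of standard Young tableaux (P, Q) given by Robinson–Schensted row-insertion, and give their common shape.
P = [1, 2, 3, 5] / [4] / [6] / [7];  Q = [1, 4, 6, 7] / [2] / [3] / [5];  common shape = (4, 1, 1, 1)

Row-insert the values π_1, π_2, … into P one at a time, bumping the leftmost entry strictly greater than the inserted value down to the next row. The recording tableau Q records, in position (i, j), the step at which that cell was added to P.
  Insert 7 (step 1): P = [7];  Q = [1]
  Insert 6 (step 2): P = [6] / [7];  Q = [1] / [2]
  Insert 1 (step 3): P = [1] / [6] / [7];  Q = [1] / [2] / [3]
  Insert 4 (step 4): P = [1, 4] / [6] / [7];  Q = [1, 4] / [2] / [3]
  Insert 2 (step 5): P = [1, 2] / [4] / [6] / [7];  Q = [1, 4] / [2] / [3] / [5]
  Insert 3 (step 6): P = [1, 2, 3] / [4] / [6] / [7];  Q = [1, 4, 6] / [2] / [3] / [5]
  Insert 5 (step 7): P = [1, 2, 3, 5] / [4] / [6] / [7];  Q = [1, 4, 6, 7] / [2] / [3] / [5]
Final shape: (4, 1, 1, 1).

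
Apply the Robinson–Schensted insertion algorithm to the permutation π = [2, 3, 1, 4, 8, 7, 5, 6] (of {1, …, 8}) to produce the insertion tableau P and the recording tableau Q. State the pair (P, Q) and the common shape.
P = [1, 3, 4, 5, 6] / [2, 7] / [8];  Q = [1, 2, 4, 5, 8] / [3, 6] / [7];  common shape = (5, 2, 1)

Row-insert the values π_1, π_2, … into P one at a time, bumping the leftmost entry strictly greater than the inserted value down to the next row. The recording tableau Q records, in position (i, j), the step at which that cell was added to P.
  Insert 2 (step 1): P = [2];  Q = [1]
  Insert 3 (step 2): P = [2, 3];  Q = [1, 2]
  Insert 1 (step 3): P = [1, 3] / [2];  Q = [1, 2] / [3]
  Insert 4 (step 4): P = [1, 3, 4] / [2];  Q = [1, 2, 4] / [3]
  Insert 8 (step 5): P = [1, 3, 4, 8] / [2];  Q = [1, 2, 4, 5] / [3]
  Insert 7 (step 6): P = [1, 3, 4, 7] / [2, 8];  Q = [1, 2, 4, 5] / [3, 6]
  Insert 5 (step 7): P = [1, 3, 4, 5] / [2, 7] / [8];  Q = [1, 2, 4, 5] / [3, 6] / [7]
  Insert 6 (step 8): P = [1, 3, 4, 5, 6] / [2, 7] / [8];  Q = [1, 2, 4, 5, 8] / [3, 6] / [7]
Final shape: (5, 2, 1).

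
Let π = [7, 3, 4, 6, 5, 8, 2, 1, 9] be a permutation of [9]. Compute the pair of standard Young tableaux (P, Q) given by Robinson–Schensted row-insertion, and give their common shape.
P = [1, 4, 5, 8, 9] / [2] / [3] / [6] / [7];  Q = [1, 3, 4, 6, 9] / [2] / [5] / [7] / [8];  common shape = (5, 1, 1, 1, 1)

Row-insert the values π_1, π_2, … into P one at a time, bumping the leftmost entry strictly greater than the inserted value down to the next row. The recording tableau Q records, in position (i, j), the step at which that cell was added to P.
  Insert 7 (step 1): P = [7];  Q = [1]
  Insert 3 (step 2): P = [3] / [7];  Q = [1] / [2]
  Insert 4 (step 3): P = [3, 4] / [7];  Q = [1, 3] / [2]
  Insert 6 (step 4): P = [3, 4, 6] / [7];  Q = [1, 3, 4] / [2]
  Insert 5 (step 5): P = [3, 4, 5] / [6] / [7];  Q = [1, 3, 4] / [2] / [5]
  Insert 8 (step 6): P = [3, 4, 5, 8] / [6] / [7];  Q = [1, 3, 4, 6] / [2] / [5]
  Insert 2 (step 7): P = [2, 4, 5, 8] / [3] / [6] / [7];  Q = [1, 3, 4, 6] / [2] / [5] / [7]
  Insert 1 (step 8): P = [1, 4, 5, 8] / [2] / [3] / [6] / [7];  Q = [1, 3, 4, 6] / [2] / [5] / [7] / [8]
  Insert 9 (step 9): P = [1, 4, 5, 8, 9] / [2] / [3] / [6] / [7];  Q = [1, 3, 4, 6, 9] / [2] / [5] / [7] / [8]
Final shape: (5, 1, 1, 1, 1).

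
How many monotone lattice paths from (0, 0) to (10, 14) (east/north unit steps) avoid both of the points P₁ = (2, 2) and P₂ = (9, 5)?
Number of paths = 1192616

Inclusion–exclusion. Total paths: C(24, 10) = 1961256. Through P₁: C(4, 2)·C(20, 8) = 755820. Through P₂: C(14, 9)·C(10, 1) = 20020. Since P₁ is strictly southwest of P₂, a monotone path through both must visit P₁ then P₂; paths through both = C(4, 2)·C(10, 7)·C(10, 1) = 7200. Avoid both = 1961256 − 755820 − 20020 + 7200 = 1192616.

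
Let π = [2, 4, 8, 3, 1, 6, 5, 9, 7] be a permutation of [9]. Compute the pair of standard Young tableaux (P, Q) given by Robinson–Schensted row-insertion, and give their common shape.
P = [1, 3, 5, 7] / [2, 6, 9] / [4, 8];  Q = [1, 2, 3, 8] / [4, 6, 9] / [5, 7];  common shape = (4, 3, 2)

Row-insert the values π_1, π_2, … into P one at a time, bumping the leftmost entry strictly greater than the inserted value down to the next row. The recording tableau Q records, in position (i, j), the step at which that cell was added to P.
  Insert 2 (step 1): P = [2];  Q = [1]
  Insert 4 (step 2): P = [2, 4];  Q = [1, 2]
  Insert 8 (step 3): P = [2, 4, 8];  Q = [1, 2, 3]
  Insert 3 (step 4): P = [2, 3, 8] / [4];  Q = [1, 2, 3] / [4]
  Insert 1 (step 5): P = [1, 3, 8] / [2] / [4];  Q = [1, 2, 3] / [4] / [5]
  Insert 6 (step 6): P = [1, 3, 6] / [2, 8] / [4];  Q = [1, 2, 3] / [4, 6] / [5]
  Insert 5 (step 7): P = [1, 3, 5] / [2, 6] / [4, 8];  Q = [1, 2, 3] / [4, 6] / [5, 7]
  Insert 9 (step 8): P = [1, 3, 5, 9] / [2, 6] / [4, 8];  Q = [1, 2, 3, 8] / [4, 6] / [5, 7]
  Insert 7 (step 9): P = [1, 3, 5, 7] / [2, 6, 9] / [4, 8];  Q = [1, 2, 3, 8] / [4, 6, 9] / [5, 7]
Final shape: (4, 3, 2).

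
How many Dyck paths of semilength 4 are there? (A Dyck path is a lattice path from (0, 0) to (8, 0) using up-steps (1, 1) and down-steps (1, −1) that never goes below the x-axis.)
C_4 = 14

These Dyck paths are counted by the Catalan number C_n = (1/(n + 1)) · C(2n, n). For n = 4: C_4 = (1/5) · C(8, 4) = 70/5 = 14.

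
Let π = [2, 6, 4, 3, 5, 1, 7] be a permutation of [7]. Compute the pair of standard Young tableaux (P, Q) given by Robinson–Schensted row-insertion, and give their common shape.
P = [1, 3, 5, 7] / [2] / [4] / [6];  Q = [1, 2, 5, 7] / [3] / [4] / [6];  common shape = (4, 1, 1, 1)

Row-insert the values π_1, π_2, … into P one at a time, bumping the leftmost entry strictly greater than the inserted value down to the next row. The recording tableau Q records, in position (i, j), the step at which that cell was added to P.
  Insert 2 (step 1): P = [2];  Q = [1]
  Insert 6 (step 2): P = [2, 6];  Q = [1, 2]
  Insert 4 (step 3): P = [2, 4] / [6];  Q = [1, 2] / [3]
  Insert 3 (step 4): P = [2, 3] / [4] / [6];  Q = [1, 2] / [3] / [4]
  Insert 5 (step 5): P = [2, 3, 5] / [4] / [6];  Q = [1, 2, 5] / [3] / [4]
  Insert 1 (step 6): P = [1, 3, 5] / [2] / [4] / [6];  Q = [1, 2, 5] / [3] / [4] / [6]
  Insert 7 (step 7): P = [1, 3, 5, 7] / [2] / [4] / [6];  Q = [1, 2, 5, 7] / [3] / [4] / [6]
Final shape: (4, 1, 1, 1).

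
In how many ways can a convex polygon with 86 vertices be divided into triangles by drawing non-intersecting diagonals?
C_84 = 270557451039395118028642463289168566420671280440

These polygon triangulations are counted by the Catalan number C_n = (1/(n + 1)) · C(2n, n). For n = 84: C_84 = (1/85) · C(168, 84) = 22997383338348585032434609379579328145757058837400/85 = 270557451039395118028642463289168566420671280440.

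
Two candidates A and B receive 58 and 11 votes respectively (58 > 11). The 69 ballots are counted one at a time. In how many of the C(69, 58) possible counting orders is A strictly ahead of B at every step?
Strict-lead orderings = 1242305641616

Total orderings of the 69 votes with 58 for A: C(69, 58) = 1823810410032. By the Bertrand ballot formula (Cycle Lemma / reflection principle), the number of orderings in which A is strictly ahead of B throughout is (p − q)/(p + q) · C(p + q, p) = (58 − 11)/(58 + 11) · 1823810410032 = 1242305641616.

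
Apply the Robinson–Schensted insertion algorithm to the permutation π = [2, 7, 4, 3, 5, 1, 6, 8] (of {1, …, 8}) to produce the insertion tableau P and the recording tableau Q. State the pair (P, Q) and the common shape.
P = [1, 3, 5, 6, 8] / [2] / [4] / [7];  Q = [1, 2, 5, 7, 8] / [3] / [4] / [6];  common shape = (5, 1, 1, 1)

Row-insert the values π_1, π_2, … into P one at a time, bumping the leftmost entry strictly greater than the inserted value down to the next row. The recording tableau Q records, in position (i, j), the step at which that cell was added to P.
  Insert 2 (step 1): P = [2];  Q = [1]
  Insert 7 (step 2): P = [2, 7];  Q = [1, 2]
  Insert 4 (step 3): P = [2, 4] / [7];  Q = [1, 2] / [3]
  Insert 3 (step 4): P = [2, 3] / [4] / [7];  Q = [1, 2] / [3] / [4]
  Insert 5 (step 5): P = [2, 3, 5] / [4] / [7];  Q = [1, 2, 5] / [3] / [4]
  Insert 1 (step 6): P = [1, 3, 5] / [2] / [4] / [7];  Q = [1, 2, 5] / [3] / [4] / [6]
  Insert 6 (step 7): P = [1, 3, 5, 6] / [2] / [4] / [7];  Q = [1, 2, 5, 7] / [3] / [4] / [6]
  Insert 8 (step 8): P = [1, 3, 5, 6, 8] / [2] / [4] / [7];  Q = [1, 2, 5, 7, 8] / [3] / [4] / [6]
Final shape: (5, 1, 1, 1).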